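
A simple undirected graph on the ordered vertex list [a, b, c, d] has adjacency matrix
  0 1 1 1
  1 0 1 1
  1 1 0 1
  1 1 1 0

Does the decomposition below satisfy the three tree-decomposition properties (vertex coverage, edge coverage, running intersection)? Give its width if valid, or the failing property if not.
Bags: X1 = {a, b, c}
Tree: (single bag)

A tree decomposition must satisfy three properties: every vertex lies in some bag; for every edge, both endpoints lie together in some bag; and for every vertex, the bags containing it form a connected subtree. Here vertex d appears in no bag, so the decomposition is invalid.

No — vertex d appears in no bag.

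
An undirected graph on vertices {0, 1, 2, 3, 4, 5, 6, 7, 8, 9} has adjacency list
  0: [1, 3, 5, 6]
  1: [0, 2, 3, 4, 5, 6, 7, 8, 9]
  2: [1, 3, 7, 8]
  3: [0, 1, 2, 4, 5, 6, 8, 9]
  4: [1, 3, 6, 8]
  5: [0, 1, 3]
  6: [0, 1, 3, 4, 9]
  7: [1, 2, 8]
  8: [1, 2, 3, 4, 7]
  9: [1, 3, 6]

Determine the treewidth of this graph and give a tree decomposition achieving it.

Each bag holds 4 vertices, so the decomposition has width 3, which upper-bounds the treewidth. On the other hand G contains the 4-clique {1, 2, 3, 8}. A clique must lie in a single bag of any decomposition, so no decomposition can have width below 3. Combining the bounds, tw(G) = 3.

Treewidth 3.
One optimal decomposition is:
Bags: B1 = {0, 1, 3, 6}  B2 = {1, 3, 4, 6}  B3 = {1, 3, 4, 8}  B4 = {1, 3, 6, 9}  B5 = {0, 1, 3, 5}  B6 = {1, 2, 3, 8}  B7 = {1, 2, 7, 8}
Tree: B1–B2, B2–B3, B1–B4, B1–B5, B3–B6, B6–B7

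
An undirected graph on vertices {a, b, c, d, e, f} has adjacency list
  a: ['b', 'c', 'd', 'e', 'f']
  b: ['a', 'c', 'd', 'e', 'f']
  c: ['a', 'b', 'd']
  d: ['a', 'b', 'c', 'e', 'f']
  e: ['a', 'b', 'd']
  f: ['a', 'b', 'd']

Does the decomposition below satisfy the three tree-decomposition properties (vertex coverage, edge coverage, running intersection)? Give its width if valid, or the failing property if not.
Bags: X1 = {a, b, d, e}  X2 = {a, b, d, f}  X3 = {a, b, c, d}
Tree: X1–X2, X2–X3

Yes; width 3.

Checking the three conditions: (i) the bags cover all of {a, b, c, d, e, f}; (ii) for each edge, some bag contains both endpoints; (iii) the bags containing any fixed vertex form a subtree. All hold, so the decomposition is valid with width 4 − 1 = 3.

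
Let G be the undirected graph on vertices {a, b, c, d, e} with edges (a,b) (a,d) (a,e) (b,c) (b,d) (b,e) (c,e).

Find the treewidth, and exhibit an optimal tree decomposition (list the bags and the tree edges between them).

The largest bag has 3 vertices, giving width 2; this decomposition certifies tw(G) ≤ 2. On the other hand G contains the 3-clique {a, b, d}. A clique must lie in a single bag of any decomposition, so no decomposition can have width below 2. Combining the bounds, tw(G) = 2.

Treewidth 2.
One optimal decomposition is:
Bags: B1 = {a, b, e}  B2 = {a, b, d}  B3 = {b, c, e}
Tree: B1–B2, B1–B3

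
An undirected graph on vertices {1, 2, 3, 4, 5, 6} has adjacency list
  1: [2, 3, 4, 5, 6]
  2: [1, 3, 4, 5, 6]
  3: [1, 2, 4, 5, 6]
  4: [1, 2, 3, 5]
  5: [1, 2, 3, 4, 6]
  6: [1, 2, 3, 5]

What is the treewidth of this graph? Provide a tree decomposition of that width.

The largest bag has 5 vertices, giving width 4; this decomposition certifies tw(G) ≤ 4. Conversely, {1, 2, 3, 4, 5} is a clique of size 5, and the vertices of any clique must share a bag in every tree decomposition; so some bag has ≥ 5 vertices and tw(G) ≥ 4. Combining the bounds, tw(G) = 4.

Treewidth 4.
Bags: B1 = {1, 2, 3, 4, 5}  B2 = {1, 2, 3, 5, 6}
Tree: B1–B2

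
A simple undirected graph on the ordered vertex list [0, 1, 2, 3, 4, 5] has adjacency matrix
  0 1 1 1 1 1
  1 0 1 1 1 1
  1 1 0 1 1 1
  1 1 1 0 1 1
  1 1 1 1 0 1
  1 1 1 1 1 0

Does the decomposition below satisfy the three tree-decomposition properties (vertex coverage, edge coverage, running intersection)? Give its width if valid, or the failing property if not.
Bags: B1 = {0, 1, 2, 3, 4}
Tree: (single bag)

No — vertex 5 appears in no bag.

A tree decomposition must satisfy three properties: every vertex lies in some bag; for every edge, both endpoints lie together in some bag; and for every vertex, the bags containing it form a connected subtree. Here vertex 5 appears in no bag, so the decomposition is invalid.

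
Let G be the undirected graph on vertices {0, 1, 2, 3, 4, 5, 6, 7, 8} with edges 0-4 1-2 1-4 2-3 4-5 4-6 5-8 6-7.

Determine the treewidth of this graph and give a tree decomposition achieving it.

Every bag has size at most 2, so the width is 2 − 1 = 1 and tw(G) ≤ 1. G has an edge, so its treewidth is at least 1. The upper and lower bounds meet at 1, so that is the treewidth.

Treewidth 1.
One such decomposition:
Bags: B1 = {1, 4}  B2 = {4, 6}  B3 = {6, 7}  B4 = {1, 2}  B5 = {4, 5}  B6 = {0, 4}  B7 = {2, 3}  B8 = {5, 8}
Tree: B1–B2, B2–B3, B1–B4, B1–B5, B5–B6, B4–B7, B5–B8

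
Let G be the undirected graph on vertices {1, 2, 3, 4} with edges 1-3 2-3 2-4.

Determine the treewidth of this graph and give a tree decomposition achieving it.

The largest bag has 2 vertices, giving width 1; this decomposition certifies tw(G) ≤ 1. Any graph with an edge has treewidth ≥ 1, and G has the edge 3–2. The upper and lower bounds meet at 1, so that is the treewidth.

Treewidth 1.
One such decomposition:
Bags: B1 = {2, 3}  B2 = {1, 3}  B3 = {2, 4}
Tree: B1–B2, B1–B3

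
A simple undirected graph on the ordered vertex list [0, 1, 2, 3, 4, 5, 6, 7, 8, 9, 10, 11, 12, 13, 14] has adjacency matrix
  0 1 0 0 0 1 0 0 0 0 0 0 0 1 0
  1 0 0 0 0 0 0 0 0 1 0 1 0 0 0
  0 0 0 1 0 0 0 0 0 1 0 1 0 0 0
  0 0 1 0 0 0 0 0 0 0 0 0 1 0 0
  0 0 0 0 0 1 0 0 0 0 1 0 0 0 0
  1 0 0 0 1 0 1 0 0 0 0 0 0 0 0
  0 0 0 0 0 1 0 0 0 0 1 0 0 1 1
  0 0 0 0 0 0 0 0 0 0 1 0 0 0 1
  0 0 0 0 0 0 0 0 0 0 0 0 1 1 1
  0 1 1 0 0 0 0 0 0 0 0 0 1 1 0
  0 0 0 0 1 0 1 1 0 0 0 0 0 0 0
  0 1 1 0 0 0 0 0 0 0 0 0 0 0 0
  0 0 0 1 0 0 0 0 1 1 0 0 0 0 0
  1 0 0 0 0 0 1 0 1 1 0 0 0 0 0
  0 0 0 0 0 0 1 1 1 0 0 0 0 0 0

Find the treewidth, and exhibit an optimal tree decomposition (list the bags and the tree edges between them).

Every bag has size at most 4, so the width is 4 − 1 = 3 and tw(G) ≤ 3. For the lower bound: the 4 vertex sets {2,3,11}, {1}, {9}, {0,8,12,13} are disjoint, each induces a connected subgraph, and every pair is joined by at least one edge of G. Contracting each set to a single vertex therefore yields K_{4} as a minor, and since treewidth is minor-monotone, tw(G) ≥ tw(K_{4}) = 3. Hence tw(G) = 3 exactly.

Treewidth 3.
One such decomposition:
Bags: B1 = {1, 2, 3, 11}  B2 = {1, 2, 3, 9}  B3 = {1, 3, 9, 12}  B4 = {0, 1, 9, 12}  B5 = {0, 9, 12, 13}  B6 = {0, 8, 12, 13}  B7 = {0, 5, 8, 13}  B8 = {5, 6, 8, 13}  B9 = {5, 6, 8, 14}  B10 = {4, 5, 6, 14}  B11 = {4, 6, 10, 14}  B12 = {4, 7, 10, 14}
Tree: B1–B2, B2–B3, B3–B4, B4–B5, B5–B6, B6–B7, B7–B8, B8–B9, B9–B10, B10–B11, B11–B12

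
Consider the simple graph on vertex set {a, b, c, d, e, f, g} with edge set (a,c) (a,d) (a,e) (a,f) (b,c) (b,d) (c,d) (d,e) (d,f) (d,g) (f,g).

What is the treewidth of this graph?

A width-2 tree decomposition is:
Bags: B1 = {a, d, f}  B2 = {a, d, e}  B3 = {d, f, g}  B4 = {a, c, d}  B5 = {b, c, d}
Tree: B1–B2, B1–B3, B2–B4, B4–B5
Every bag has size at most 3, so the width is 3 − 1 = 2 and tw(G) ≤ 2. Conversely, {d, f, g} is a clique of size 3, and the vertices of any clique must share a bag in every tree decomposition; so some bag has ≥ 3 vertices and tw(G) ≥ 2. Hence tw(G) = 2 exactly.

2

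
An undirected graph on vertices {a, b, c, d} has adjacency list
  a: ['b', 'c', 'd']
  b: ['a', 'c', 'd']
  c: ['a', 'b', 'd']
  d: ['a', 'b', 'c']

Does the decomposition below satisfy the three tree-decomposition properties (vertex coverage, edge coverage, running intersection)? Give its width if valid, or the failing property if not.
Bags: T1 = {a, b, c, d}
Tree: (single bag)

Vertex coverage: the bags together contain {a, b, c, d}, the full vertex set. Edge coverage: each edge of G has both endpoints in at least one bag. Running intersection: for every vertex, the bags containing it form a connected subtree. All three properties hold, so this is a valid tree decomposition of width max|bag| − 1 = 3, and hence tw(G) ≤ 3.

Yes; width 3.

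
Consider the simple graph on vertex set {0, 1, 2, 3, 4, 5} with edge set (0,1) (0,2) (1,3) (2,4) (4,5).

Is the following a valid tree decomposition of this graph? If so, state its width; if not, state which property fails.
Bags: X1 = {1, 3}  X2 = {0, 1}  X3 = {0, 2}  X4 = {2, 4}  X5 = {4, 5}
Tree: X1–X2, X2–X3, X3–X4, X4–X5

Yes; width 1.

Every vertex of G appears in some bag (union = {0, 1, 2, 3, 4, 5}); every edge is covered by a bag; and for each vertex v the set of bags containing v is connected in the bag tree. The decomposition is therefore valid. The largest bag has 2 vertices, so the width is 1.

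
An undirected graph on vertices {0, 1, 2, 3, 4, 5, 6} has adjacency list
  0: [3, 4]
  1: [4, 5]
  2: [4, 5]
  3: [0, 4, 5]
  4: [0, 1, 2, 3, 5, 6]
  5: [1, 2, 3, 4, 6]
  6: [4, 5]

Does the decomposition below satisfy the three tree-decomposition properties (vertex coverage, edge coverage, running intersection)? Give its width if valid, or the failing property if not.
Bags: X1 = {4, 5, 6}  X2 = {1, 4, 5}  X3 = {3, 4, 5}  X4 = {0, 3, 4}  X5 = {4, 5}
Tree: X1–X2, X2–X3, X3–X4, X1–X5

No — vertex 2 appears in no bag.

A tree decomposition must satisfy three properties: every vertex lies in some bag; for every edge, both endpoints lie together in some bag; and for every vertex, the bags containing it form a connected subtree. Here vertex 2 appears in no bag, so the decomposition is invalid.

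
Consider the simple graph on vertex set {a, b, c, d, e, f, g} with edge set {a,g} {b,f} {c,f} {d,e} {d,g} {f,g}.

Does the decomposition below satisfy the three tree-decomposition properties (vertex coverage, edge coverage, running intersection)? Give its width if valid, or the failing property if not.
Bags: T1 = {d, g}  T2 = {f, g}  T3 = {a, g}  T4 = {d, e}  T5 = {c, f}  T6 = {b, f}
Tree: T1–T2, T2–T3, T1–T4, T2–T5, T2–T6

Yes; width 1.

Every vertex of G appears in some bag (union = {a, b, c, d, e, f, g}); every edge is covered by a bag; and for each vertex v the set of bags containing v is connected in the bag tree. The decomposition is therefore valid. The largest bag has 2 vertices, so the width is 1.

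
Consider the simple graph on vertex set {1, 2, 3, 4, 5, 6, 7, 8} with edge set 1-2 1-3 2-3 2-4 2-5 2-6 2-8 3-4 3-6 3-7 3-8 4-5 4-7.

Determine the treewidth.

2

A width-2 tree decomposition is:
Bags: B1 = {2, 3, 4}  B2 = {1, 2, 3}  B3 = {3, 4, 7}  B4 = {2, 3, 6}  B5 = {2, 3, 8}  B6 = {2, 4, 5}
Tree: B1–B2, B1–B3, B1–B4, B2–B5, B1–B6
Every bag has size at most 3, so the width is 3 − 1 = 2 and tw(G) ≤ 2. Conversely, {2, 3, 8} is a clique of size 3, and the vertices of any clique must share a bag in every tree decomposition; so some bag has ≥ 3 vertices and tw(G) ≥ 2. Combining the bounds, tw(G) = 2.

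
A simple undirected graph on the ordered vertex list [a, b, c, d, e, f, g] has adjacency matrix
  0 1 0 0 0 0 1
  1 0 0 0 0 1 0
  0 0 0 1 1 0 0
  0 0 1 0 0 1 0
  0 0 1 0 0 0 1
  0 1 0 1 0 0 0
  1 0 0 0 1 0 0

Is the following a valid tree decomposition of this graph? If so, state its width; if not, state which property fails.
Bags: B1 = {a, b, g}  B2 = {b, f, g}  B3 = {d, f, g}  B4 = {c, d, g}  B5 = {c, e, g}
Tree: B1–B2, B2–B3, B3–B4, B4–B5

Checking the three conditions: (i) the bags cover all of {a, b, c, d, e, f, g}; (ii) for each edge, some bag contains both endpoints; (iii) the bags containing any fixed vertex form a subtree. All hold, so the decomposition is valid with width 3 − 1 = 2.

Yes; width 2.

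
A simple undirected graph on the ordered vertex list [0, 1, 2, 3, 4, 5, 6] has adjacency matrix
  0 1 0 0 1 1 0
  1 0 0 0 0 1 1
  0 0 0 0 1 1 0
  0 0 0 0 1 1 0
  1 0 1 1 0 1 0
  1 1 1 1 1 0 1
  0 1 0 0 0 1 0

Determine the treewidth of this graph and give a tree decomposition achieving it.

Treewidth 2.
One such decomposition:
Bags: B1 = {0, 4, 5}  B2 = {3, 4, 5}  B3 = {0, 1, 5}  B4 = {2, 4, 5}  B5 = {1, 5, 6}
Tree: B1–B2, B1–B3, B1–B4, B3–B5

Each bag holds 3 vertices, so the decomposition has width 2, which upper-bounds the treewidth. Conversely, {0, 1, 5} is a clique of size 3, and the vertices of any clique must share a bag in every tree decomposition; so some bag has ≥ 3 vertices and tw(G) ≥ 2. Combining the bounds, tw(G) = 2.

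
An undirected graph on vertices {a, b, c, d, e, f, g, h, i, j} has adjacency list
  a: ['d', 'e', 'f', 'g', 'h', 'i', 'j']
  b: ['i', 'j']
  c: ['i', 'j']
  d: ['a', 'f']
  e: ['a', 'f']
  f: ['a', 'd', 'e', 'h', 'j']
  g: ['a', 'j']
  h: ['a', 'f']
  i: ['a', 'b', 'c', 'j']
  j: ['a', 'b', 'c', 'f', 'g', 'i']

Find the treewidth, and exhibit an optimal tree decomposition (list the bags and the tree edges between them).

Treewidth 2.
One optimal decomposition is:
Bags: B1 = {a, g, j}  B2 = {a, i, j}  B3 = {a, f, j}  B4 = {c, i, j}  B5 = {b, i, j}  B6 = {a, d, f}  B7 = {a, e, f}  B8 = {a, f, h}
Tree: B1–B2, B1–B3, B2–B4, B4–B5, B3–B6, B3–B7, B3–B8

The largest bag has 3 vertices, giving width 2; this decomposition certifies tw(G) ≤ 2. On the other hand G contains the 3-clique {c, i, j}. A clique must lie in a single bag of any decomposition, so no decomposition can have width below 2. Hence tw(G) = 2 exactly.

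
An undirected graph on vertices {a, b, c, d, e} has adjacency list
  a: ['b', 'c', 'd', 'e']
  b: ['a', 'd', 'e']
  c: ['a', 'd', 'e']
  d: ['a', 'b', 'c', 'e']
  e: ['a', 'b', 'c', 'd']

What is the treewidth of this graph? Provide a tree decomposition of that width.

Each bag holds 4 vertices, so the decomposition has width 3, which upper-bounds the treewidth. On the other hand G contains the 4-clique {a, c, d, e}. A clique must lie in a single bag of any decomposition, so no decomposition can have width below 3. Hence tw(G) = 3 exactly.

Treewidth 3.
One optimal decomposition is:
Bags: B1 = {a, b, d, e}  B2 = {a, c, d, e}
Tree: B1–B2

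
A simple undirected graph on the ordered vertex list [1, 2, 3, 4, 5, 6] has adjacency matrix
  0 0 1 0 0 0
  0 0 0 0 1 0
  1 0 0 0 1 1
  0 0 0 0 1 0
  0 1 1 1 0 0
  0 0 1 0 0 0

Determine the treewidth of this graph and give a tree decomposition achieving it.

Treewidth 1.
One such decomposition:
Bags: B1 = {3, 5}  B2 = {2, 5}  B3 = {3, 6}  B4 = {1, 3}  B5 = {4, 5}
Tree: B1–B2, B1–B3, B3–B4, B2–B5

Every bag has size at most 2, so the width is 2 − 1 = 1 and tw(G) ≤ 1. Any graph with an edge has treewidth ≥ 1, and G has the edge 5–3. The upper and lower bounds meet at 1, so that is the treewidth.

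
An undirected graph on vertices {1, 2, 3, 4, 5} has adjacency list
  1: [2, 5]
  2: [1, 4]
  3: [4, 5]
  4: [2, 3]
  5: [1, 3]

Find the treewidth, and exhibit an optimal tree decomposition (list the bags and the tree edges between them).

The largest bag has 3 vertices, giving width 2; this decomposition certifies tw(G) ≤ 2. Since 1–2–4–3–5–1 is a cycle in G, G is not acyclic. Forests are exactly the graphs of treewidth ≤ 1, so tw(G) ≥ 2. Combining the bounds, tw(G) = 2.

Treewidth 2.
One optimal decomposition is:
Bags: B1 = {1, 2, 4}  B2 = {1, 3, 4}  B3 = {1, 3, 5}
Tree: B1–B2, B2–B3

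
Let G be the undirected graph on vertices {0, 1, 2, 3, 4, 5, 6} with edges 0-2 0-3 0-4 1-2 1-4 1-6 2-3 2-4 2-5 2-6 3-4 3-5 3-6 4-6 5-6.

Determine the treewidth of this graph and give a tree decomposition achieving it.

Treewidth 3.
Bags: B1 = {1, 2, 4, 6}  B2 = {2, 3, 4, 6}  B3 = {2, 3, 5, 6}  B4 = {0, 2, 3, 4}
Tree: B1–B2, B2–B3, B2–B4

The largest bag has 4 vertices, giving width 3; this decomposition certifies tw(G) ≤ 3. On the other hand G contains the 4-clique {1, 2, 4, 6}. A clique must lie in a single bag of any decomposition, so no decomposition can have width below 3. Therefore the treewidth is 3.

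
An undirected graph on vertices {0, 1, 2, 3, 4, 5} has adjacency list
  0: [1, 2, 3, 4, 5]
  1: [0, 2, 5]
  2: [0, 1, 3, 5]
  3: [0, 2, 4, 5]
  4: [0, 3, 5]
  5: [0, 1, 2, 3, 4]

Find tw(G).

A width-3 tree decomposition is:
Bags: B1 = {0, 2, 3, 5}  B2 = {0, 1, 2, 5}  B3 = {0, 3, 4, 5}
Tree: B1–B2, B1–B3
Each bag holds 4 vertices, so the decomposition has width 3, which upper-bounds the treewidth. On the other hand G contains the 4-clique {0, 1, 2, 5}. A clique must lie in a single bag of any decomposition, so no decomposition can have width below 3. The upper and lower bounds meet at 3, so that is the treewidth.

3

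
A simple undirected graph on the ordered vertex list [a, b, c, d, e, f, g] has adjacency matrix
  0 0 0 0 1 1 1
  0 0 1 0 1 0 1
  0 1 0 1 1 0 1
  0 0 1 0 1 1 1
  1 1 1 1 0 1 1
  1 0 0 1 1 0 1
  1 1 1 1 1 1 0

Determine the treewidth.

A width-3 tree decomposition is:
Bags: B1 = {c, d, e, g}  B2 = {d, e, f, g}  B3 = {a, e, f, g}  B4 = {b, c, e, g}
Tree: B1–B2, B2–B3, B1–B4
The largest bag has 4 vertices, giving width 3; this decomposition certifies tw(G) ≤ 3. For the lower bound, the 4 vertices {c, d, e, g} are pairwise adjacent, and any tree decomposition puts a clique entirely inside one bag — forcing width ≥ 3. The upper and lower bounds meet at 3, so that is the treewidth.

3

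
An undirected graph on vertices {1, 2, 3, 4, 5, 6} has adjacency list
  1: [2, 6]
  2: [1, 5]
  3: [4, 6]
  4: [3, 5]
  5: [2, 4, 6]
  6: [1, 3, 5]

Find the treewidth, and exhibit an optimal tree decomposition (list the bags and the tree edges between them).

Treewidth 2.
Bags: B1 = {1, 2, 5}  B2 = {1, 5, 6}  B3 = {4, 5, 6}  B4 = {3, 4, 6}
Tree: B1–B2, B2–B3, B3–B4

Every bag has size at most 3, so the width is 3 − 1 = 2 and tw(G) ≤ 2. For the lower bound, G contains the cycle 2–1–6–5–2, so G is not a forest; only forests have treewidth ≤ 1, hence tw(G) ≥ 2. Hence tw(G) = 2 exactly.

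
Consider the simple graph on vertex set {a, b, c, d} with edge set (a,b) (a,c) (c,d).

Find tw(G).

A width-1 tree decomposition is:
Bags: B1 = {a, b}  B2 = {a, c}  B3 = {c, d}
Tree: B1–B2, B2–B3
Every bag has size at most 2, so the width is 2 − 1 = 1 and tw(G) ≤ 1. G has an edge, so its treewidth is at least 1. The upper and lower bounds meet at 1, so that is the treewidth.

1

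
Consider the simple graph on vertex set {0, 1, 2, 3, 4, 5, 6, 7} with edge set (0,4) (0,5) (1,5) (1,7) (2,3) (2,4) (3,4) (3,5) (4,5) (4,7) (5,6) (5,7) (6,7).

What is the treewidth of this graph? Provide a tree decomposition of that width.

Every bag has size at most 3, so the width is 3 − 1 = 2 and tw(G) ≤ 2. On the other hand G contains the 3-clique {2, 3, 4}. A clique must lie in a single bag of any decomposition, so no decomposition can have width below 2. The upper and lower bounds meet at 2, so that is the treewidth.

Treewidth 2.
One optimal decomposition is:
Bags: B1 = {1, 5, 7}  B2 = {5, 6, 7}  B3 = {4, 5, 7}  B4 = {3, 4, 5}  B5 = {2, 3, 4}  B6 = {0, 4, 5}
Tree: B1–B2, B2–B3, B3–B4, B4–B5, B3–B6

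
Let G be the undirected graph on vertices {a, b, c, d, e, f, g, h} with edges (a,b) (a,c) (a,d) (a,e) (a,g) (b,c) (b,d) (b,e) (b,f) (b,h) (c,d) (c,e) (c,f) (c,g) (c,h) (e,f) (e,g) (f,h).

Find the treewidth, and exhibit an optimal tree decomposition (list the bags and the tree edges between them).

Treewidth 3.
One optimal decomposition is:
Bags: B1 = {b, c, e, f}  B2 = {a, b, c, e}  B3 = {a, b, c, d}  B4 = {a, c, e, g}  B5 = {b, c, f, h}
Tree: B1–B2, B2–B3, B2–B4, B1–B5

Every bag has size at most 4, so the width is 4 − 1 = 3 and tw(G) ≤ 3. For the lower bound, the 4 vertices {a, c, e, g} are pairwise adjacent, and any tree decomposition puts a clique entirely inside one bag — forcing width ≥ 3. Hence tw(G) = 3 exactly.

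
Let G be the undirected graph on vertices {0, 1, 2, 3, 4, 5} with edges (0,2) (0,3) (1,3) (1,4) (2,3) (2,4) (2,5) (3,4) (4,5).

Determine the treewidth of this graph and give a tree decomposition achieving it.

Every bag has size at most 3, so the width is 3 − 1 = 2 and tw(G) ≤ 2. Conversely, {1, 3, 4} is a clique of size 3, and the vertices of any clique must share a bag in every tree decomposition; so some bag has ≥ 3 vertices and tw(G) ≥ 2. Combining the bounds, tw(G) = 2.

Treewidth 2.
One such decomposition:
Bags: B1 = {2, 3, 4}  B2 = {1, 3, 4}  B3 = {0, 2, 3}  B4 = {2, 4, 5}
Tree: B1–B2, B1–B3, B1–B4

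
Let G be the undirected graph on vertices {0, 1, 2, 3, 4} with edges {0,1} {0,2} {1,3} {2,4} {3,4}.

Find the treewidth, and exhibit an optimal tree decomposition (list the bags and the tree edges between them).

The largest bag has 3 vertices, giving width 2; this decomposition certifies tw(G) ≤ 2. Since 4–2–0–1–3–4 is a cycle in G, G is not acyclic. Forests are exactly the graphs of treewidth ≤ 1, so tw(G) ≥ 2. Combining the bounds, tw(G) = 2.

Treewidth 2.
Bags: B1 = {0, 2, 4}  B2 = {0, 1, 4}  B3 = {1, 3, 4}
Tree: B1–B2, B2–B3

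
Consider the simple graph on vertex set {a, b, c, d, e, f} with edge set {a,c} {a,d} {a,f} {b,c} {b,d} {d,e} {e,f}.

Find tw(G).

A width-2 tree decomposition is:
Bags: B1 = {a, b, c}  B2 = {a, b, d}  B3 = {a, d, f}  B4 = {d, e, f}
Tree: B1–B2, B2–B3, B3–B4
The largest bag has 3 vertices, giving width 2; this decomposition certifies tw(G) ≤ 2. For the lower bound, G contains the cycle c–b–d–a–c, so G is not a forest; only forests have treewidth ≤ 1, hence tw(G) ≥ 2. Hence tw(G) = 2 exactly.

2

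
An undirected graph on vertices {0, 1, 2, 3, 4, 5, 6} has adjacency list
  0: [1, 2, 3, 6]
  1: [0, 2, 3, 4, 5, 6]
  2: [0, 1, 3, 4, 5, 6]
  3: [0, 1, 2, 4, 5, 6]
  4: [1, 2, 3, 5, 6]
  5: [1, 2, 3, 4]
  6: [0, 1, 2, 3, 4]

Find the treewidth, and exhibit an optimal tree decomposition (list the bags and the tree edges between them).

Each bag holds 5 vertices, so the decomposition has width 4, which upper-bounds the treewidth. For the lower bound, the 5 vertices {0, 1, 2, 3, 6} are pairwise adjacent, and any tree decomposition puts a clique entirely inside one bag — forcing width ≥ 4. Therefore the treewidth is 4.

Treewidth 4.
One such decomposition:
Bags: B1 = {1, 2, 3, 4, 6}  B2 = {0, 1, 2, 3, 6}  B3 = {1, 2, 3, 4, 5}
Tree: B1–B2, B1–B3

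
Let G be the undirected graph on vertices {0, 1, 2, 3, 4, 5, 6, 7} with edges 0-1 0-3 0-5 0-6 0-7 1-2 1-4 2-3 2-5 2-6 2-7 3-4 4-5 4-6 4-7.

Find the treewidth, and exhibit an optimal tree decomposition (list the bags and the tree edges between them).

Treewidth 3.
Bags: B1 = {0, 2, 3, 4}  B2 = {0, 2, 4, 6}  B3 = {0, 2, 4, 7}  B4 = {0, 2, 4, 5}  B5 = {0, 1, 2, 4}
Tree: B1–B2, B2–B3, B3–B4, B4–B5

Each bag holds 4 vertices, so the decomposition has width 3, which upper-bounds the treewidth. For the lower bound: the 4 vertex sets {0,3}, {2,6}, {4}, {7} are disjoint, each induces a connected subgraph, and every pair is joined by at least one edge of G. Contracting each set to a single vertex therefore yields K_{4} as a minor, and since treewidth is minor-monotone, tw(G) ≥ tw(K_{4}) = 3. Combining the bounds, tw(G) = 3.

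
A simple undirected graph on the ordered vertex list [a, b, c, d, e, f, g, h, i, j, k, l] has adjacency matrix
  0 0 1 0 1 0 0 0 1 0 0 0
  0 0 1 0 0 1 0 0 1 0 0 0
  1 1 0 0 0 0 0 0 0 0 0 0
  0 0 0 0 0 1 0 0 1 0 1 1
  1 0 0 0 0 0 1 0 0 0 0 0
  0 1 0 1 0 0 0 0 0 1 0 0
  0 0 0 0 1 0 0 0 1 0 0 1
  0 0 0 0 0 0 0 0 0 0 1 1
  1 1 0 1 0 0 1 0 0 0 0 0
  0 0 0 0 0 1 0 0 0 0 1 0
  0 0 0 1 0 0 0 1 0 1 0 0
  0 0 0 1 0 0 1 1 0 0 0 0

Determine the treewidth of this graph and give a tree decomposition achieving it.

Treewidth 3.
Bags: B1 = {a, c, e, g}  B2 = {a, c, g, i}  B3 = {b, c, g, i}  B4 = {b, g, i, l}  B5 = {b, d, i, l}  B6 = {b, d, f, l}  B7 = {d, f, h, l}  B8 = {d, f, h, k}  B9 = {f, h, j, k}
Tree: B1–B2, B2–B3, B3–B4, B4–B5, B5–B6, B6–B7, B7–B8, B8–B9

Every bag has size at most 4, so the width is 4 − 1 = 3 and tw(G) ≤ 3. For the lower bound: the 4 vertex sets {a,c,e}, {g}, {i}, {b,d,f,l} are disjoint, each induces a connected subgraph, and every pair is joined by at least one edge of G. Contracting each set to a single vertex therefore yields K_{4} as a minor, and since treewidth is minor-monotone, tw(G) ≥ tw(K_{4}) = 3. Hence tw(G) = 3 exactly.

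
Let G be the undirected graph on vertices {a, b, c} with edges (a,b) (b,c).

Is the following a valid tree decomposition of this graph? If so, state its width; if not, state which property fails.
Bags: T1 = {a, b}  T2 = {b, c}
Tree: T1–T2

Checking the three conditions: (i) the bags cover all of {a, b, c}; (ii) for each edge, some bag contains both endpoints; (iii) the bags containing any fixed vertex form a subtree. All hold, so the decomposition is valid with width 2 − 1 = 1.

Yes; width 1.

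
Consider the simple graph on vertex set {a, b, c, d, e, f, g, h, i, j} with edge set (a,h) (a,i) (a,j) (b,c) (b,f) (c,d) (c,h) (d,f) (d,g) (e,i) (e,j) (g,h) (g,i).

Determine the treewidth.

2

A width-2 tree decomposition is:
Bags: B1 = {b, c, f}  B2 = {c, d, f}  B3 = {c, d, h}  B4 = {d, g, h}  B5 = {a, g, h}  B6 = {a, g, i}  B7 = {a, i, j}  B8 = {e, i, j}
Tree: B1–B2, B2–B3, B3–B4, B4–B5, B5–B6, B6–B7, B7–B8
Each bag holds 3 vertices, so the decomposition has width 2, which upper-bounds the treewidth. The edges b–f–d–c–b form a cycle, so G is not a tree and its treewidth is at least 2. Therefore the treewidth is 2.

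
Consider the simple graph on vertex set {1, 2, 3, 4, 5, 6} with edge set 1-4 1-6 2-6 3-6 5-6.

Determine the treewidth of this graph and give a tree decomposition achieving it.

Treewidth 1.
One such decomposition:
Bags: B1 = {1, 4}  B2 = {1, 6}  B3 = {2, 6}  B4 = {3, 6}  B5 = {5, 6}
Tree: B1–B2, B2–B3, B2–B4, B4–B5

The largest bag has 2 vertices, giving width 1; this decomposition certifies tw(G) ≤ 1. G has an edge, so its treewidth is at least 1. Combining the bounds, tw(G) = 1.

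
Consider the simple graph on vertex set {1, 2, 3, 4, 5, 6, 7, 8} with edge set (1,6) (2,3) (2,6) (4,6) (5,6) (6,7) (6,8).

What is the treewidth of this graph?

1

A width-1 tree decomposition is:
Bags: B1 = {6, 7}  B2 = {6, 8}  B3 = {2, 6}  B4 = {2, 3}  B5 = {4, 6}  B6 = {1, 6}  B7 = {5, 6}
Tree: B1–B2, B2–B3, B3–B4, B3–B5, B2–B6, B5–B7
The largest bag has 2 vertices, giving width 1; this decomposition certifies tw(G) ≤ 1. Any graph with an edge has treewidth ≥ 1, and G has the edge 7–6. Therefore the treewidth is 1.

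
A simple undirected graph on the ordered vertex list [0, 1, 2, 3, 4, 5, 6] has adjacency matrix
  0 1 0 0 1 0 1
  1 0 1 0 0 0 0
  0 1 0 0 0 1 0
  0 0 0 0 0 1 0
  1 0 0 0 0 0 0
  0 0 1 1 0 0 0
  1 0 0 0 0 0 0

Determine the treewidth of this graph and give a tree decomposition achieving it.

Treewidth 1.
One such decomposition:
Bags: B1 = {0, 1}  B2 = {0, 6}  B3 = {1, 2}  B4 = {2, 5}  B5 = {3, 5}  B6 = {0, 4}
Tree: B1–B2, B1–B3, B3–B4, B4–B5, B1–B6

Each bag holds 2 vertices, so the decomposition has width 1, which upper-bounds the treewidth. Since G has at least one edge (e.g. 1–0), it is not an edgeless graph, so tw(G) ≥ 1. Hence tw(G) = 1 exactly.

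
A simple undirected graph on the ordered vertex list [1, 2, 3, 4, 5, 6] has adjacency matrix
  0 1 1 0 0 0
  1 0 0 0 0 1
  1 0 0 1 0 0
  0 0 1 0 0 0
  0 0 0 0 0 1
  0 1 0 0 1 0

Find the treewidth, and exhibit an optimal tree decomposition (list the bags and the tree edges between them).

Treewidth 1.
Bags: B1 = {3, 4}  B2 = {1, 3}  B3 = {1, 2}  B4 = {2, 6}  B5 = {5, 6}
Tree: B1–B2, B2–B3, B3–B4, B4–B5

Each bag holds 2 vertices, so the decomposition has width 1, which upper-bounds the treewidth. G has an edge, so its treewidth is at least 1. Hence tw(G) = 1 exactly.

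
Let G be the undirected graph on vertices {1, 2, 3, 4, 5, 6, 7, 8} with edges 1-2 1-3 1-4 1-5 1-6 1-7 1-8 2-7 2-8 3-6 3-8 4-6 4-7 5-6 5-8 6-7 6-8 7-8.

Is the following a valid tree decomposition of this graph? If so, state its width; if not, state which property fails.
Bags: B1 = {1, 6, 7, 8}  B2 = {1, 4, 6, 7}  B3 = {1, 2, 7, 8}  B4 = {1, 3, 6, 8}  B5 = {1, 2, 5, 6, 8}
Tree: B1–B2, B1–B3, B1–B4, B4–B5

A tree decomposition must satisfy three properties: every vertex lies in some bag; for every edge, both endpoints lie together in some bag; and for every vertex, the bags containing it form a connected subtree. Here bags containing vertex 2 are not connected in the tree, so the decomposition is invalid.

No — bags containing vertex 2 are not connected in the tree.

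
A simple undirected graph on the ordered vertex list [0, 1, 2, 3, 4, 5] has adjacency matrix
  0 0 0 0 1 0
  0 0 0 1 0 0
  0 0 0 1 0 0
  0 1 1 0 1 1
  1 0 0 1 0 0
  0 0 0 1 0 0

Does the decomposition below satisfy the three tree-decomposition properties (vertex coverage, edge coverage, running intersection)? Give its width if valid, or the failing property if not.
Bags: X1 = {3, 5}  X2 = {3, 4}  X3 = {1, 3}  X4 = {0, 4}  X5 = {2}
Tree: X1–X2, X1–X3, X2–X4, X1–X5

A tree decomposition must satisfy three properties: every vertex lies in some bag; for every edge, both endpoints lie together in some bag; and for every vertex, the bags containing it form a connected subtree. Here edge (3,2) lies in no bag, so the decomposition is invalid.

No — edge (3,2) lies in no bag.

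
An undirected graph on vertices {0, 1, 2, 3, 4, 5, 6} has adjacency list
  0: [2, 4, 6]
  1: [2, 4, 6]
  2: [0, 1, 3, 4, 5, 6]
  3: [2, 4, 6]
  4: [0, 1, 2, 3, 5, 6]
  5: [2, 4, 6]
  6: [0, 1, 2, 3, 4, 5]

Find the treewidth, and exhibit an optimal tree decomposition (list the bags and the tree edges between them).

Each bag holds 4 vertices, so the decomposition has width 3, which upper-bounds the treewidth. Conversely, {0, 2, 4, 6} is a clique of size 4, and the vertices of any clique must share a bag in every tree decomposition; so some bag has ≥ 4 vertices and tw(G) ≥ 3. Combining the bounds, tw(G) = 3.

Treewidth 3.
Bags: B1 = {2, 3, 4, 6}  B2 = {1, 2, 4, 6}  B3 = {0, 2, 4, 6}  B4 = {2, 4, 5, 6}
Tree: B1–B2, B1–B3, B1–B4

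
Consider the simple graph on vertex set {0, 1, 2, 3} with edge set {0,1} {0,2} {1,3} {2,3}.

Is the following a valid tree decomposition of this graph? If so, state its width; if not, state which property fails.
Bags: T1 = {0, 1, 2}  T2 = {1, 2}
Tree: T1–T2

No — vertex 3 appears in no bag.

A tree decomposition must satisfy three properties: every vertex lies in some bag; for every edge, both endpoints lie together in some bag; and for every vertex, the bags containing it form a connected subtree. Here vertex 3 appears in no bag, so the decomposition is invalid.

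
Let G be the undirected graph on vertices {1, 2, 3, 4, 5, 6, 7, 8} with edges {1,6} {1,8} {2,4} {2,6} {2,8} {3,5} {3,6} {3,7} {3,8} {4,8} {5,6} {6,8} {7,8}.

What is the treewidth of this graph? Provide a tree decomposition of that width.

Treewidth 2.
Bags: B1 = {3, 5, 6}  B2 = {3, 6, 8}  B3 = {2, 6, 8}  B4 = {1, 6, 8}  B5 = {3, 7, 8}  B6 = {2, 4, 8}
Tree: B1–B2, B2–B3, B3–B4, B2–B5, B3–B6

Every bag has size at most 3, so the width is 3 − 1 = 2 and tw(G) ≤ 2. Conversely, {2, 4, 8} is a clique of size 3, and the vertices of any clique must share a bag in every tree decomposition; so some bag has ≥ 3 vertices and tw(G) ≥ 2. The upper and lower bounds meet at 2, so that is the treewidth.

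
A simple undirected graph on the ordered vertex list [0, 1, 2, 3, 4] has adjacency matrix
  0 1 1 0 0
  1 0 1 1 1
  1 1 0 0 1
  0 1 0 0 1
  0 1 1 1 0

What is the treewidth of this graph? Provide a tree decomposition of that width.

The largest bag has 3 vertices, giving width 2; this decomposition certifies tw(G) ≤ 2. For the lower bound, the 3 vertices {0, 1, 2} are pairwise adjacent, and any tree decomposition puts a clique entirely inside one bag — forcing width ≥ 2. The upper and lower bounds meet at 2, so that is the treewidth.

Treewidth 2.
One optimal decomposition is:
Bags: B1 = {0, 1, 2}  B2 = {1, 2, 4}  B3 = {1, 3, 4}
Tree: B1–B2, B2–B3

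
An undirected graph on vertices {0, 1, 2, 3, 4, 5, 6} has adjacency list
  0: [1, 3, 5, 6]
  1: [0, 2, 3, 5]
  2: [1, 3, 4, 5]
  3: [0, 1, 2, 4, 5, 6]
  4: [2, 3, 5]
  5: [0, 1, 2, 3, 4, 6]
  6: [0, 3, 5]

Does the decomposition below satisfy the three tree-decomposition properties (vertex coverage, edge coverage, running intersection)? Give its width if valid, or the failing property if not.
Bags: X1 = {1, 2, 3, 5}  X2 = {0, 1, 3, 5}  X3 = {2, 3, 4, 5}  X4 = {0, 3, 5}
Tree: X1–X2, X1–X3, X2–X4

No — vertex 6 appears in no bag.

A tree decomposition must satisfy three properties: every vertex lies in some bag; for every edge, both endpoints lie together in some bag; and for every vertex, the bags containing it form a connected subtree. Here vertex 6 appears in no bag, so the decomposition is invalid.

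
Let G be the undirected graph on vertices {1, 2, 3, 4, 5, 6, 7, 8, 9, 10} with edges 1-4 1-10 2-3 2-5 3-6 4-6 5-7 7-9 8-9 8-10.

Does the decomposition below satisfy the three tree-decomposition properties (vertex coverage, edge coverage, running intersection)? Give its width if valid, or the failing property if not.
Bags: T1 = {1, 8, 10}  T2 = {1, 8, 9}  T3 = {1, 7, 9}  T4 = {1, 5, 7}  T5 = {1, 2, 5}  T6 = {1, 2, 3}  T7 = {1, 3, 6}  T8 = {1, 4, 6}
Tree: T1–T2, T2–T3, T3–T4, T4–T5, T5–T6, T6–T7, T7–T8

Yes; width 2.

Vertex coverage: the bags together contain {1, 2, 3, 4, 5, 6, 7, 8, 9, 10}, the full vertex set. Edge coverage: each edge of G has both endpoints in at least one bag. Running intersection: for every vertex, the bags containing it form a connected subtree. All three properties hold, so this is a valid tree decomposition of width max|bag| − 1 = 2, and hence tw(G) ≤ 2.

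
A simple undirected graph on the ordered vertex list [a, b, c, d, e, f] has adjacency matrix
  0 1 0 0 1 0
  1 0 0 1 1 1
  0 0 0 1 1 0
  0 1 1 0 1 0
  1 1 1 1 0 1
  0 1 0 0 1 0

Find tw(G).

2

A width-2 tree decomposition is:
Bags: B1 = {b, d, e}  B2 = {c, d, e}  B3 = {b, e, f}  B4 = {a, b, e}
Tree: B1–B2, B1–B3, B1–B4
Every bag has size at most 3, so the width is 3 − 1 = 2 and tw(G) ≤ 2. Conversely, {c, d, e} is a clique of size 3, and the vertices of any clique must share a bag in every tree decomposition; so some bag has ≥ 3 vertices and tw(G) ≥ 2. Hence tw(G) = 2 exactly.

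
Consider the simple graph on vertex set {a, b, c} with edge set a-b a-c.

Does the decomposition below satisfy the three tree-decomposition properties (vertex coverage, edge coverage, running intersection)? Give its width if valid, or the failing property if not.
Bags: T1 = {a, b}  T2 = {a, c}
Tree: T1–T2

Yes; width 1.

Every vertex of G appears in some bag (union = {a, b, c}); every edge is covered by a bag; and for each vertex v the set of bags containing v is connected in the bag tree. The decomposition is therefore valid. The largest bag has 2 vertices, so the width is 1.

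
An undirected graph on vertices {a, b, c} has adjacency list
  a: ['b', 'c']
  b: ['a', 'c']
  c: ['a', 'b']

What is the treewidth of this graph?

2

A width-2 tree decomposition is:
Bags: B1 = {a, b, c}
Tree: (single bag)
With just one bag of size 3, the width is 3 − 1 = 2, so tw(G) ≤ 2. For the lower bound, the 3 vertices {a, b, c} are pairwise adjacent, and any tree decomposition puts a clique entirely inside one bag — forcing width ≥ 2. The upper and lower bounds meet at 2, so that is the treewidth.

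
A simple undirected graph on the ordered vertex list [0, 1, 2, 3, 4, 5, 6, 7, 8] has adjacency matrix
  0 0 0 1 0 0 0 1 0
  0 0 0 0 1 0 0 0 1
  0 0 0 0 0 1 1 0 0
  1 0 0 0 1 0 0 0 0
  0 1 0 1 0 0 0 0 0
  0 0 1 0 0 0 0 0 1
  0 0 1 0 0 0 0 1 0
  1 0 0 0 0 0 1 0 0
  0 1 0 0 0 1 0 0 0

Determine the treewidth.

2

A width-2 tree decomposition is:
Bags: B1 = {0, 3, 7}  B2 = {3, 4, 7}  B3 = {1, 4, 7}  B4 = {1, 7, 8}  B5 = {5, 7, 8}  B6 = {2, 5, 7}  B7 = {2, 6, 7}
Tree: B1–B2, B2–B3, B3–B4, B4–B5, B5–B6, B6–B7
Every bag has size at most 3, so the width is 3 − 1 = 2 and tw(G) ≤ 2. For the lower bound, G contains the cycle 7–0–3–4–1–8–5–2–6–7, so G is not a forest; only forests have treewidth ≤ 1, hence tw(G) ≥ 2. Combining the bounds, tw(G) = 2.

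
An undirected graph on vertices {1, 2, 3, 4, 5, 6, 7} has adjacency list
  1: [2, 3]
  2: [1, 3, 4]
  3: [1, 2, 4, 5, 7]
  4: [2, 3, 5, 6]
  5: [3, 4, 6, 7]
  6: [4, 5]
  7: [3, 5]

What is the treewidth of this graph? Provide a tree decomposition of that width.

Each bag holds 3 vertices, so the decomposition has width 2, which upper-bounds the treewidth. For the lower bound, the 3 vertices {1, 2, 3} are pairwise adjacent, and any tree decomposition puts a clique entirely inside one bag — forcing width ≥ 2. Combining the bounds, tw(G) = 2.

Treewidth 2.
Bags: B1 = {3, 4, 5}  B2 = {2, 3, 4}  B3 = {4, 5, 6}  B4 = {3, 5, 7}  B5 = {1, 2, 3}
Tree: B1–B2, B1–B3, B1–B4, B2–B5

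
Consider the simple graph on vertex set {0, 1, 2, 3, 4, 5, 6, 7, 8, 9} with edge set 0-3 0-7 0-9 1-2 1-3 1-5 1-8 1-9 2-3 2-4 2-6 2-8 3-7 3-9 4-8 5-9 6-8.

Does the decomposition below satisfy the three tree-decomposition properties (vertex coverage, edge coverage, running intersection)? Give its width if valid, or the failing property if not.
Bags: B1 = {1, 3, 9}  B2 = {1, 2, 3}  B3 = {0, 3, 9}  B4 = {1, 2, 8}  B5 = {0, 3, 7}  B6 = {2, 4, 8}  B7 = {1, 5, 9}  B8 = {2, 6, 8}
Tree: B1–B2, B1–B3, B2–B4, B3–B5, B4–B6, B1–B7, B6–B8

Vertex coverage: the bags together contain {0, 1, 2, 3, 4, 5, 6, 7, 8, 9}, the full vertex set. Edge coverage: each edge of G has both endpoints in at least one bag. Running intersection: for every vertex, the bags containing it form a connected subtree. All three properties hold, so this is a valid tree decomposition of width max|bag| − 1 = 2, and hence tw(G) ≤ 2.

Yes; width 2.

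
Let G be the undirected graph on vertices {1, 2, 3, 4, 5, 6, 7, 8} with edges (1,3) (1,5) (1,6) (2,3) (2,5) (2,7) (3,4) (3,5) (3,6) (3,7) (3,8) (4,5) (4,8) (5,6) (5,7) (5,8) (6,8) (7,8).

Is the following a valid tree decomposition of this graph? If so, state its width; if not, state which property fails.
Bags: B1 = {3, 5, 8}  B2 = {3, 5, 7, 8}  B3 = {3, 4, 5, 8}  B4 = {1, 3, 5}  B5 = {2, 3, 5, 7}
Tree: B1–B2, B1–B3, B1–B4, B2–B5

A tree decomposition must satisfy three properties: every vertex lies in some bag; for every edge, both endpoints lie together in some bag; and for every vertex, the bags containing it form a connected subtree. Here vertex 6 appears in no bag, so the decomposition is invalid.

No — vertex 6 appears in no bag.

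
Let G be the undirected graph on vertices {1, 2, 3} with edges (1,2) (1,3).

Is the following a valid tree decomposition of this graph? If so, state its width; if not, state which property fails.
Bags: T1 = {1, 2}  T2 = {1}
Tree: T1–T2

No — vertex 3 appears in no bag.

A tree decomposition must satisfy three properties: every vertex lies in some bag; for every edge, both endpoints lie together in some bag; and for every vertex, the bags containing it form a connected subtree. Here vertex 3 appears in no bag, so the decomposition is invalid.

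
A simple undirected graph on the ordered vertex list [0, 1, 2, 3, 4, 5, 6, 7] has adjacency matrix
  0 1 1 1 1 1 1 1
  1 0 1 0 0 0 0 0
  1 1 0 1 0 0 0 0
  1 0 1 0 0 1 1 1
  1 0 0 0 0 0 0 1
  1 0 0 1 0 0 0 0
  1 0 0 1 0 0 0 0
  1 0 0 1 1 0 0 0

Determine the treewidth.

A width-2 tree decomposition is:
Bags: B1 = {0, 3, 7}  B2 = {0, 3, 6}  B3 = {0, 2, 3}  B4 = {0, 4, 7}  B5 = {0, 1, 2}  B6 = {0, 3, 5}
Tree: B1–B2, B2–B3, B1–B4, B3–B5, B3–B6
The largest bag has 3 vertices, giving width 2; this decomposition certifies tw(G) ≤ 2. On the other hand G contains the 3-clique {0, 1, 2}. A clique must lie in a single bag of any decomposition, so no decomposition can have width below 2. The upper and lower bounds meet at 2, so that is the treewidth.

2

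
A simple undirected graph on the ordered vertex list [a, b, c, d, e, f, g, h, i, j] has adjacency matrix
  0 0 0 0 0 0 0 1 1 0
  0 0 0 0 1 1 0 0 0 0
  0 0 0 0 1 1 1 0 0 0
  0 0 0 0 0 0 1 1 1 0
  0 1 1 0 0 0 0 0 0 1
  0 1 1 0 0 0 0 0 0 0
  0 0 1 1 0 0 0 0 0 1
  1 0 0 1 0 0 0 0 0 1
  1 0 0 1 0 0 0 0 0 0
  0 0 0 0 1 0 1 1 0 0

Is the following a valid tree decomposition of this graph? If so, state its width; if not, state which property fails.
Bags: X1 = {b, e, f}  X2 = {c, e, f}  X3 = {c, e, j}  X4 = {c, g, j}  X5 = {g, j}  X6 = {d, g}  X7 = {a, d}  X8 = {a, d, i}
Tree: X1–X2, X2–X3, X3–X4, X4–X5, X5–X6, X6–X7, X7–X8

A tree decomposition must satisfy three properties: every vertex lies in some bag; for every edge, both endpoints lie together in some bag; and for every vertex, the bags containing it form a connected subtree. Here vertex h appears in no bag, so the decomposition is invalid.

No — vertex h appears in no bag.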